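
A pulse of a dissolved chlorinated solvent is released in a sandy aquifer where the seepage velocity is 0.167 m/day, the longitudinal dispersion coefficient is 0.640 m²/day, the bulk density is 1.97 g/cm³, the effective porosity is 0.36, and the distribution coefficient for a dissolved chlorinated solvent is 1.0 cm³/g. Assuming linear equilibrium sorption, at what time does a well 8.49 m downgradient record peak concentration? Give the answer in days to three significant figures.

Retardation factor R = 1 + ρ_b·K_d/n = 1 + 1.97 × 1.0/0.36 = 6.472.
Sorption retards both mechanisms: v_R = v/R = 0.02580 m/day, D_R = D/R = 0.09889 m²/day.
Peak time from v_R²t² + 2D_R t − x² = 0: t = (√(D_R² + v_R²x²) − D_R)/v_R².
√(D_R² + v_R²x²) = √(0.09889² + 0.02580² × 8.49²) = 0.2403; v_R² = 0.0006656.
t = (0.2403 − 0.09889)/0.0006656 = 212 days.

212 days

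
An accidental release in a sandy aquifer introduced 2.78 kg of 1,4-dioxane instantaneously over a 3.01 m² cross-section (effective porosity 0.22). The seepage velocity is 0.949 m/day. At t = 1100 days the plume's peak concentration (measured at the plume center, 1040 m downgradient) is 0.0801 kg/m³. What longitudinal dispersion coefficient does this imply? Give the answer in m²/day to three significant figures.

0.199 m²/day

At the plume center C_max = M/(n_e·A·√(4πDt)), so D = M²/(4πt·(n_e·A·C_max)²).
n_e·A·C_max = 0.22 × 3.01 × 0.0801 = 0.05304 kg/m.
D = 2.78²/(4π × 1100 × 0.05304²) = 0.199 m²/day.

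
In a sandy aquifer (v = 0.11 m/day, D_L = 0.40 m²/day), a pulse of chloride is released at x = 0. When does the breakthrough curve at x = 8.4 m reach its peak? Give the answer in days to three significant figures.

For the 1D instantaneous-source solution, setting ∂C/∂t = 0 at fixed x gives v²t² + 2Dt − x² = 0, so t = (√(D² + v²x²) − D)/v².
√(D² + v²x²) = √(0.40² + 0.11² × 8.4²) = 1.007; v² = 0.0121.
t = (1.007 − 0.40)/0.0121 = 50.2 days (vs. the pure-advection estimate x/v = 76.4 d).

50.2 days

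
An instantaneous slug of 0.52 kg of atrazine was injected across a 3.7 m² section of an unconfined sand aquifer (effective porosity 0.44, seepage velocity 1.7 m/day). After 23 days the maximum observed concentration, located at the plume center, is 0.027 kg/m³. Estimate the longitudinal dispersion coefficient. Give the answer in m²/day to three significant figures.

At the plume center C_max = M/(n_e·A·√(4πDt)), so D = M²/(4πt·(n_e·A·C_max)²).
n_e·A·C_max = 0.44 × 3.7 × 0.027 = 0.04396 kg/m.
D = 0.52²/(4π × 23 × 0.04396²) = 0.484 m²/day.

0.484 m²/day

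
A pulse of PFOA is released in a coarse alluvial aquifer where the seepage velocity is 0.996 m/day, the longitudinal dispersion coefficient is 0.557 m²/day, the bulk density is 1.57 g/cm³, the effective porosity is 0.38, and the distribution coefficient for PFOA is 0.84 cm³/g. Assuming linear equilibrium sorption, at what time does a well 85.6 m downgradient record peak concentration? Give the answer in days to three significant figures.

382 days

Retardation factor R = 1 + ρ_b·K_d/n = 1 + 1.57 × 0.84/0.38 = 4.471.
Sorption retards both mechanisms: v_R = v/R = 0.2228 m/day, D_R = D/R = 0.1246 m²/day.
Peak time from v_R²t² + 2D_R t − x² = 0: t = (√(D_R² + v_R²x²) − D_R)/v_R².
√(D_R² + v_R²x²) = √(0.1246² + 0.2228² × 85.6²) = 19.07; v_R² = 0.04964.
t = (19.07 − 0.1246)/0.04964 = 382 days.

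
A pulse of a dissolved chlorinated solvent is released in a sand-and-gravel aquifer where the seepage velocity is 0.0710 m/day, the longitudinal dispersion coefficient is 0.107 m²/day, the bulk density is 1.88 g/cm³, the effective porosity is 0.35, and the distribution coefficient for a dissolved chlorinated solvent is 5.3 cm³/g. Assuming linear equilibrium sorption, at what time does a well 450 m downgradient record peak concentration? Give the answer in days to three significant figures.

Retardation factor R = 1 + ρ_b·K_d/n = 1 + 1.88 × 5.3/0.35 = 29.47.
Sorption retards both mechanisms: v_R = v/R = 0.002409 m/day, D_R = D/R = 0.003631 m²/day.
Peak time from v_R²t² + 2D_R t − x² = 0: t = (√(D_R² + v_R²x²) − D_R)/v_R².
√(D_R² + v_R²x²) = √(0.003631² + 0.002409² × 450²) = 1.084; v_R² = 5.803e-06.
t = (1.084 − 0.003631)/5.803e-06 = 186000 days.

186000 days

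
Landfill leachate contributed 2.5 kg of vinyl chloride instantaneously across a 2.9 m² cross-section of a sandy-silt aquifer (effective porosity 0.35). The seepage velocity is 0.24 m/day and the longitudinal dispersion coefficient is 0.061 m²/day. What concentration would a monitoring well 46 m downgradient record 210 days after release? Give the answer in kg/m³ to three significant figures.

0.133 kg/m³

For an instantaneous plane source, C(x,t) = M/(n_e·A·√(4πDt)) · exp(−(x−vt)²/(4Dt)), with n_e·A the pore (flow) area.
Plume center vt = 0.24 × 210 = 50.4 m, so the well at 46 m is 4.4 m upgradient of the peak.
√(4πDt) = 12.69 m, giving peak height M/(n_e·A·√(4πDt)) = 2.5/(0.35 × 2.9 × 12.69) = 0.1941 kg/m³.
(x−vt)²/(4Dt) = (-4.4)²/(4 × 0.061 × 210) = 0.3778; exp(−0.3778) = 0.6854.
C = 0.1941 × 0.6854 = 0.133 kg/m³.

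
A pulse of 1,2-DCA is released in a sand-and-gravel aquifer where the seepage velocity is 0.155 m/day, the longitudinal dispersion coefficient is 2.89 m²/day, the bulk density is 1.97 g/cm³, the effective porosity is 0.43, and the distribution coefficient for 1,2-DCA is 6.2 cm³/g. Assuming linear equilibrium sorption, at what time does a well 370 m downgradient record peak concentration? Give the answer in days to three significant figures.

66700 days

Retardation factor R = 1 + ρ_b·K_d/n = 1 + 1.97 × 6.2/0.43 = 29.40.
Sorption retards both mechanisms: v_R = v/R = 0.005272 m/day, D_R = D/R = 0.09830 m²/day.
Peak time from v_R²t² + 2D_R t − x² = 0: t = (√(D_R² + v_R²x²) − D_R)/v_R².
√(D_R² + v_R²x²) = √(0.09830² + 0.005272² × 370²) = 1.953; v_R² = 2.779e-05.
t = (1.953 − 0.09830)/2.779e-05 = 66700 days.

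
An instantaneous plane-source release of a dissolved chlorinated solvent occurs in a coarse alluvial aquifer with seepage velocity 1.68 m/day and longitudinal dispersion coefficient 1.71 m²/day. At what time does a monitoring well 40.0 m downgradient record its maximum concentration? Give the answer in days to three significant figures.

23.2 days

For the 1D instantaneous-source solution, setting ∂C/∂t = 0 at fixed x gives v²t² + 2Dt − x² = 0, so t = (√(D² + v²x²) − D)/v².
√(D² + v²x²) = √(1.71² + 1.68² × 40.0²) = 67.22; v² = 2.8224.
t = (67.22 − 1.71)/2.8224 = 23.2 days (vs. the pure-advection estimate x/v = 23.8 d).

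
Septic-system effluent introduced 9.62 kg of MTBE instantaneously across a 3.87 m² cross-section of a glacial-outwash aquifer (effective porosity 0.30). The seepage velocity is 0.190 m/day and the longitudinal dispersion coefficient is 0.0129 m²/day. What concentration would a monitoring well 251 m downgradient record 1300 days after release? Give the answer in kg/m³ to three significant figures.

0.450 kg/m³

For an instantaneous plane source, C(x,t) = M/(n_e·A·√(4πDt)) · exp(−(x−vt)²/(4Dt)), with n_e·A the pore (flow) area.
Plume center vt = 0.190 × 1300 = 247 m, so the well at 251 m is 4 m downgradient of the peak.
√(4πDt) = 14.52 m, giving peak height M/(n_e·A·√(4πDt)) = 9.62/(0.30 × 3.87 × 14.52) = 0.5707 kg/m³.
(x−vt)²/(4Dt) = (4)²/(4 × 0.0129 × 1300) = 0.2385; exp(−0.2385) = 0.7878.
C = 0.5707 × 0.7878 = 0.450 kg/m³.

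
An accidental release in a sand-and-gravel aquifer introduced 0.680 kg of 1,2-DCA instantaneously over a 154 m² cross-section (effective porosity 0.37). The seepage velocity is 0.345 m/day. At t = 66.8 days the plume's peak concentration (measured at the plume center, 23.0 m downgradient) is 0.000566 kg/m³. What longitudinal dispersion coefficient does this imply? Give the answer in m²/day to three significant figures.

0.530 m²/day

At the plume center C_max = M/(n_e·A·√(4πDt)), so D = M²/(4πt·(n_e·A·C_max)²).
n_e·A·C_max = 0.37 × 154 × 0.000566 = 0.03225 kg/m.
D = 0.680²/(4π × 66.8 × 0.03225²) = 0.530 m²/day.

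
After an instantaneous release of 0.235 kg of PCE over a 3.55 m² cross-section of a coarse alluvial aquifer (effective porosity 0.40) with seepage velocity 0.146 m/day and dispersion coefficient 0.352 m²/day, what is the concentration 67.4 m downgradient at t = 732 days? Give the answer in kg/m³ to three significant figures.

For an instantaneous plane source, C(x,t) = M/(n_e·A·√(4πDt)) · exp(−(x−vt)²/(4Dt)), with n_e·A the pore (flow) area.
Plume center vt = 0.146 × 732 = 106.872 m, so the well at 67.4 m is 39.472 m upgradient of the peak.
√(4πDt) = 56.90 m, giving peak height M/(n_e·A·√(4πDt)) = 0.235/(0.40 × 3.55 × 56.90) = 0.002908 kg/m³.
(x−vt)²/(4Dt) = (-39.472)²/(4 × 0.352 × 732) = 1.512; exp(−1.512) = 0.2205.
C = 0.002908 × 0.2205 = 0.000641 kg/m³.

0.000641 kg/m³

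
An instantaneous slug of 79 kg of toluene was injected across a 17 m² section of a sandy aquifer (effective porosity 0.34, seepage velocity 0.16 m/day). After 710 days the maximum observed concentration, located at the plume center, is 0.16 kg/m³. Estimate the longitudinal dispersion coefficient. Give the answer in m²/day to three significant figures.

At the plume center C_max = M/(n_e·A·√(4πDt)), so D = M²/(4πt·(n_e·A·C_max)²).
n_e·A·C_max = 0.34 × 17 × 0.16 = 0.9248 kg/m.
D = 79²/(4π × 710 × 0.9248²) = 0.818 m²/day.

0.818 m²/day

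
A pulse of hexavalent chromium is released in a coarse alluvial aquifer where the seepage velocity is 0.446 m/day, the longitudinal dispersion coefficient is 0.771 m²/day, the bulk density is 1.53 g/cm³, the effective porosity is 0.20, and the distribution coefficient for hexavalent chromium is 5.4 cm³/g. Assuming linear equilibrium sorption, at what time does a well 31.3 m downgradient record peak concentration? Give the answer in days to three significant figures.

2810 days

Retardation factor R = 1 + ρ_b·K_d/n = 1 + 1.53 × 5.4/0.20 = 42.31.
Sorption retards both mechanisms: v_R = v/R = 0.01054 m/day, D_R = D/R = 0.01822 m²/day.
Peak time from v_R²t² + 2D_R t − x² = 0: t = (√(D_R² + v_R²x²) − D_R)/v_R².
√(D_R² + v_R²x²) = √(0.01822² + 0.01054² × 31.3²) = 0.3304; v_R² = 0.0001111.
t = (0.3304 − 0.01822)/0.0001111 = 2810 days.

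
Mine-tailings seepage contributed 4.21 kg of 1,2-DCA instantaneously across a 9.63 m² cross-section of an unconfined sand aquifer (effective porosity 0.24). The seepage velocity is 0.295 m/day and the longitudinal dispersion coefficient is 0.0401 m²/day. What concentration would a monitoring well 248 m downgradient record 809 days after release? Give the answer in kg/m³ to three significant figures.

For an instantaneous plane source, C(x,t) = M/(n_e·A·√(4πDt)) · exp(−(x−vt)²/(4Dt)), with n_e·A the pore (flow) area.
Plume center vt = 0.295 × 809 = 238.655 m, so the well at 248 m is 9.345 m downgradient of the peak.
√(4πDt) = 20.19 m, giving peak height M/(n_e·A·√(4πDt)) = 4.21/(0.24 × 9.63 × 20.19) = 0.09022 kg/m³.
(x−vt)²/(4Dt) = (9.345)²/(4 × 0.0401 × 809) = 0.6730; exp(−0.6730) = 0.5102.
C = 0.09022 × 0.5102 = 0.0460 kg/m³.

0.0460 kg/m³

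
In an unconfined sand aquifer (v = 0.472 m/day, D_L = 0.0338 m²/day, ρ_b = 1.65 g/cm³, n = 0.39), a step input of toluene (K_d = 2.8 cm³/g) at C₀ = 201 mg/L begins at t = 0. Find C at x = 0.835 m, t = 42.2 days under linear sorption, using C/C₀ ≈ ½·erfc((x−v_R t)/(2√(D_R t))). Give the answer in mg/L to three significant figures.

188 mg/L

Retardation factor R = 1 + ρ_b·K_d/n = 1 + 1.65 × 2.8/0.39 = 12.85.
Sorption retards both mechanisms: v_R = v/R = 0.03673 m/day, D_R = D/R = 0.002630 m²/day.
v_R·t = 0.03673 × 42.2 = 1.550006 m; 2√(D_R t) = 0.6663 m; argument = (0.835 − 1.550006)/0.6663 = -1.073.
C = C₀ × ½·erfc(-1.073) = 201 × 0.9354 = 188 mg/L.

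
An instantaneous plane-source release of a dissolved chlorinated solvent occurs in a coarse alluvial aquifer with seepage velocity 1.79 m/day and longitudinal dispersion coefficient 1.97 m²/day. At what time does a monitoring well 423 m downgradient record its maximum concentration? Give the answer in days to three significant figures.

236 days

For the 1D instantaneous-source solution, setting ∂C/∂t = 0 at fixed x gives v²t² + 2Dt − x² = 0, so t = (√(D² + v²x²) − D)/v².
√(D² + v²x²) = √(1.97² + 1.79² × 423²) = 757.2; v² = 3.2041.
t = (757.2 − 1.97)/3.2041 = 236 days (vs. the pure-advection estimate x/v = 236 d).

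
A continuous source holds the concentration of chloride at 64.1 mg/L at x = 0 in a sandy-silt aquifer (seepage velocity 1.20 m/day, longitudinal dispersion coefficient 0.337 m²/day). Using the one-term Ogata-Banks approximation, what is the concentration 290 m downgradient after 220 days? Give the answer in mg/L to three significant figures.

1.05 mg/L

For a continuous step input, C/C₀ ≈ ½·erfc((x−vt)/(2√(Dt))).
vt = 1.20 × 220 = 264 m and 2√(Dt) = 2√(0.337 × 220) = 17.22 m.
Argument (x−vt)/(2√(Dt)) = (290 − 264)/17.22 = 1.510; ½·erfc(1.510) = 0.01636.
C = 64.1 × 0.01636 = 1.05 mg/L.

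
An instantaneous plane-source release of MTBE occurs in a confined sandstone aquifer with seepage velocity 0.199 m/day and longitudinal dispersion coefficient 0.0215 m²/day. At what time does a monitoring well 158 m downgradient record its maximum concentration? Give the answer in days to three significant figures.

793 days

For the 1D instantaneous-source solution, setting ∂C/∂t = 0 at fixed x gives v²t² + 2Dt − x² = 0, so t = (√(D² + v²x²) − D)/v².
√(D² + v²x²) = √(0.0215² + 0.199² × 158²) = 31.44; v² = 0.039601.
t = (31.44 − 0.0215)/0.039601 = 793 days (vs. the pure-advection estimate x/v = 794 d).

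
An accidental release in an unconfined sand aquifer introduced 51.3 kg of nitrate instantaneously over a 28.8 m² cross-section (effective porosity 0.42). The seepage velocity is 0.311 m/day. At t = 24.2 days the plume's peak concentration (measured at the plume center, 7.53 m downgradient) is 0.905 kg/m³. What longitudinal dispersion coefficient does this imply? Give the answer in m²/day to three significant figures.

At the plume center C_max = M/(n_e·A·√(4πDt)), so D = M²/(4πt·(n_e·A·C_max)²).
n_e·A·C_max = 0.42 × 28.8 × 0.905 = 10.95 kg/m.
D = 51.3²/(4π × 24.2 × 10.95²) = 0.0722 m²/day.

0.0722 m²/day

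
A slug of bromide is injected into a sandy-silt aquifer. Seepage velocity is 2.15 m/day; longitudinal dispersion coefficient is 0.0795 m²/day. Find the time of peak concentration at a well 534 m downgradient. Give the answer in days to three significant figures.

248 days

For the 1D instantaneous-source solution, setting ∂C/∂t = 0 at fixed x gives v²t² + 2Dt − x² = 0, so t = (√(D² + v²x²) − D)/v².
√(D² + v²x²) = √(0.0795² + 2.15² × 534²) = 1148; v² = 4.6225.
t = (1148 − 0.0795)/4.6225 = 248 days (vs. the pure-advection estimate x/v = 248 d).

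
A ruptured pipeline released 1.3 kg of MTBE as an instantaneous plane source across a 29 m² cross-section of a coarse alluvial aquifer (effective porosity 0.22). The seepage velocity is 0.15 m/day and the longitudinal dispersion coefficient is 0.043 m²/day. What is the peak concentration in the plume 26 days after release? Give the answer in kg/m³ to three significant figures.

0.0544 kg/m³

The peak of an instantaneous 1D plume sits at x = vt; there the Gaussian factor is 1 and C_max = M/(n_e·A·√(4πDt)), where n_e·A is the pore area the mass is dissolved in.
√(4πDt) = √(4π × 0.043 × 26) = 3.748 m, so C_max = 1.3/(0.22 × 29 × 3.748) = 0.0544 kg/m³.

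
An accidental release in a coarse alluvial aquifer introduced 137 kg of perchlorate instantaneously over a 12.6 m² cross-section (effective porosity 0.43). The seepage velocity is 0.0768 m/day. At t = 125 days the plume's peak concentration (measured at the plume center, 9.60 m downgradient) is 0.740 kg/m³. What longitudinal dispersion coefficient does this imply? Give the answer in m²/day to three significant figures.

0.743 m²/day

At the plume center C_max = M/(n_e·A·√(4πDt)), so D = M²/(4πt·(n_e·A·C_max)²).
n_e·A·C_max = 0.43 × 12.6 × 0.740 = 4.009 kg/m.
D = 137²/(4π × 125 × 4.009²) = 0.743 m²/day.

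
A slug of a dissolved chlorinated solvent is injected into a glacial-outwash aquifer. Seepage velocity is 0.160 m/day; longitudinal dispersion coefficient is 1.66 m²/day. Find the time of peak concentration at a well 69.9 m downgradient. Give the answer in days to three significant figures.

377 days

For the 1D instantaneous-source solution, setting ∂C/∂t = 0 at fixed x gives v²t² + 2Dt − x² = 0, so t = (√(D² + v²x²) − D)/v².
√(D² + v²x²) = √(1.66² + 0.160² × 69.9²) = 11.31; v² = 0.0256.
t = (11.31 − 1.66)/0.0256 = 377 days (vs. the pure-advection estimate x/v = 437 d).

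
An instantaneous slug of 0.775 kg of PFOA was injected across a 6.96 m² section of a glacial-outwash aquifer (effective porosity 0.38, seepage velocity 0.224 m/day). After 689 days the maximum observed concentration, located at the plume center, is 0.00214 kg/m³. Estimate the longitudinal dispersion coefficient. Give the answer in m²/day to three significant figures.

At the plume center C_max = M/(n_e·A·√(4πDt)), so D = M²/(4πt·(n_e·A·C_max)²).
n_e·A·C_max = 0.38 × 6.96 × 0.00214 = 0.005660 kg/m.
D = 0.775²/(4π × 689 × 0.005660²) = 2.17 m²/day.

2.17 m²/day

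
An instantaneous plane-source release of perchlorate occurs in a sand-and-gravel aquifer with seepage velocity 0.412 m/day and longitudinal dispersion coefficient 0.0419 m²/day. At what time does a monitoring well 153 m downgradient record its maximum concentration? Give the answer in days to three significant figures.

371 days

For the 1D instantaneous-source solution, setting ∂C/∂t = 0 at fixed x gives v²t² + 2Dt − x² = 0, so t = (√(D² + v²x²) − D)/v².
√(D² + v²x²) = √(0.0419² + 0.412² × 153²) = 63.04; v² = 0.169744.
t = (63.04 − 0.0419)/0.169744 = 371 days (vs. the pure-advection estimate x/v = 371 d).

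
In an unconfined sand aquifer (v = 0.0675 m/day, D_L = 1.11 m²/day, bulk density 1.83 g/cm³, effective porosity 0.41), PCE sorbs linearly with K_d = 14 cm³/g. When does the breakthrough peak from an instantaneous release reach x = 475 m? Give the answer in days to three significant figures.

432000 days

Retardation factor R = 1 + ρ_b·K_d/n = 1 + 1.83 × 14/0.41 = 63.49.
Sorption retards both mechanisms: v_R = v/R = 0.001063 m/day, D_R = D/R = 0.01748 m²/day.
Peak time from v_R²t² + 2D_R t − x² = 0: t = (√(D_R² + v_R²x²) − D_R)/v_R².
√(D_R² + v_R²x²) = √(0.01748² + 0.001063² × 475²) = 0.5052; v_R² = 1.130e-06.
t = (0.5052 − 0.01748)/1.130e-06 = 432000 days.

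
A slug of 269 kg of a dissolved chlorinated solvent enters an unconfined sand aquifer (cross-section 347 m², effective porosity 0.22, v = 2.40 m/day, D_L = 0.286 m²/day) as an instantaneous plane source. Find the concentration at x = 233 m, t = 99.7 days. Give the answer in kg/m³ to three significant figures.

0.132 kg/m³

For an instantaneous plane source, C(x,t) = M/(n_e·A·√(4πDt)) · exp(−(x−vt)²/(4Dt)), with n_e·A the pore (flow) area.
Plume center vt = 2.40 × 99.7 = 239.28 m, so the well at 233 m is 6.28 m upgradient of the peak.
√(4πDt) = 18.93 m, giving peak height M/(n_e·A·√(4πDt)) = 269/(0.22 × 347 × 18.93) = 0.1861 kg/m³.
(x−vt)²/(4Dt) = (-6.28)²/(4 × 0.286 × 99.7) = 0.3458; exp(−0.3458) = 0.7077.
C = 0.1861 × 0.7077 = 0.132 kg/m³.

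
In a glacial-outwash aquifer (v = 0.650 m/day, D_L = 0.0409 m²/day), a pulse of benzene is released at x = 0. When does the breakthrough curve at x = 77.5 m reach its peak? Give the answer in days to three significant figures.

For the 1D instantaneous-source solution, setting ∂C/∂t = 0 at fixed x gives v²t² + 2Dt − x² = 0, so t = (√(D² + v²x²) − D)/v².
√(D² + v²x²) = √(0.0409² + 0.650² × 77.5²) = 50.38; v² = 0.4225.
t = (50.38 − 0.0409)/0.4225 = 119 days (vs. the pure-advection estimate x/v = 119 d).

119 days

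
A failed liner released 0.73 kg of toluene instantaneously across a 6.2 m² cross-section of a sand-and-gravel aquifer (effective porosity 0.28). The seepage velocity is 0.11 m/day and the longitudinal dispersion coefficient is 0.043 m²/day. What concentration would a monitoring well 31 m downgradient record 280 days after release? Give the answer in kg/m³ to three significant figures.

0.0342 kg/m³

For an instantaneous plane source, C(x,t) = M/(n_e·A·√(4πDt)) · exp(−(x−vt)²/(4Dt)), with n_e·A the pore (flow) area.
Plume center vt = 0.11 × 280 = 30.8 m, so the well at 31 m is 0.2 m downgradient of the peak.
√(4πDt) = 12.30 m, giving peak height M/(n_e·A·√(4πDt)) = 0.73/(0.28 × 6.2 × 12.30) = 0.03419 kg/m³.
(x−vt)²/(4Dt) = (0.2)²/(4 × 0.043 × 280) = 0.0008306; exp(−0.0008306) = 0.9992.
C = 0.03419 × 0.9992 = 0.0342 kg/m³.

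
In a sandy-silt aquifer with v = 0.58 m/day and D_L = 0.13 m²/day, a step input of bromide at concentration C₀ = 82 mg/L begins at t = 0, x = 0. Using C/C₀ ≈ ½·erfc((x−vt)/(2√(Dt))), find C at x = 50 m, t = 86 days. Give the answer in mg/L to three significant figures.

For a continuous step input, C/C₀ ≈ ½·erfc((x−vt)/(2√(Dt))).
vt = 0.58 × 86 = 49.88 m and 2√(Dt) = 2√(0.13 × 86) = 6.687 m.
Argument (x−vt)/(2√(Dt)) = (50 − 49.88)/6.687 = 0.01795; ½·erfc(0.01795) = 0.4899.
C = 82 × 0.4899 = 40.2 mg/L.

40.2 mg/L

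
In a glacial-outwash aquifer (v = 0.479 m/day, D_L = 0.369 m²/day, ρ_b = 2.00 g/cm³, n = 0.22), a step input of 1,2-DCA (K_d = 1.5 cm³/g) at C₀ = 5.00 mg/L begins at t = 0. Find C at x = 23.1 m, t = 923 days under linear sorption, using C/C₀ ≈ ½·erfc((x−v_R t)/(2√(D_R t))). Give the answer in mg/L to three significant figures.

4.26 mg/L

Retardation factor R = 1 + ρ_b·K_d/n = 1 + 2.00 × 1.5/0.22 = 14.64.
Sorption retards both mechanisms: v_R = v/R = 0.03272 m/day, D_R = D/R = 0.02520 m²/day.
v_R·t = 0.03272 × 923 = 30.20056 m; 2√(D_R t) = 9.646 m; argument = (23.1 − 30.20056)/9.646 = -0.7361.
C = C₀ × ½·erfc(-0.7361) = 5.00 × 0.8511 = 4.26 mg/L.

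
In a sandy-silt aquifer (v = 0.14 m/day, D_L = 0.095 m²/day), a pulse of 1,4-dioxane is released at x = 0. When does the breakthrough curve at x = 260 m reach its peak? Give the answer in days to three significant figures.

1850 days

For the 1D instantaneous-source solution, setting ∂C/∂t = 0 at fixed x gives v²t² + 2Dt − x² = 0, so t = (√(D² + v²x²) − D)/v².
√(D² + v²x²) = √(0.095² + 0.14² × 260²) = 36.40; v² = 0.0196.
t = (36.40 − 0.095)/0.0196 = 1850 days (vs. the pure-advection estimate x/v = 1860 d).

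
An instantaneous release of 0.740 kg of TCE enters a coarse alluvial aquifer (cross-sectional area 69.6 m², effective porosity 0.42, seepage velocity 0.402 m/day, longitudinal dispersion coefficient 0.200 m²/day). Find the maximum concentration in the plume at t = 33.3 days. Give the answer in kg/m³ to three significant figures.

0.00277 kg/m³

The peak of an instantaneous 1D plume sits at x = vt; there the Gaussian factor is 1 and C_max = M/(n_e·A·√(4πDt)), where n_e·A is the pore area the mass is dissolved in.
√(4πDt) = √(4π × 0.200 × 33.3) = 9.148 m, so C_max = 0.740/(0.42 × 69.6 × 9.148) = 0.00277 kg/m³.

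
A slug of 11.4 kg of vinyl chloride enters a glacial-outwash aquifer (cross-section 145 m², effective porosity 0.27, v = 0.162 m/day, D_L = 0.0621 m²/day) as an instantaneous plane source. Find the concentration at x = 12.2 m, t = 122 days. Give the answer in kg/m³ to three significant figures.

For an instantaneous plane source, C(x,t) = M/(n_e·A·√(4πDt)) · exp(−(x−vt)²/(4Dt)), with n_e·A the pore (flow) area.
Plume center vt = 0.162 × 122 = 19.764 m, so the well at 12.2 m is 7.564 m upgradient of the peak.
√(4πDt) = 9.757 m, giving peak height M/(n_e·A·√(4πDt)) = 11.4/(0.27 × 145 × 9.757) = 0.02984 kg/m³.
(x−vt)²/(4Dt) = (-7.564)²/(4 × 0.0621 × 122) = 1.888; exp(−1.888) = 0.1514.
C = 0.02984 × 0.1514 = 0.00452 kg/m³.

0.00452 kg/m³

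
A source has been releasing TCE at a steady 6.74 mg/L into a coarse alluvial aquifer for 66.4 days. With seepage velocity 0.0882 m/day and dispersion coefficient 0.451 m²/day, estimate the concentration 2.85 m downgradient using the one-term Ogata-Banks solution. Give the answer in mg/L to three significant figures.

4.39 mg/L

For a continuous step input, C/C₀ ≈ ½·erfc((x−vt)/(2√(Dt))).
vt = 0.0882 × 66.4 = 5.85648 m and 2√(Dt) = 2√(0.451 × 66.4) = 10.94 m.
Argument (x−vt)/(2√(Dt)) = (2.85 − 5.85648)/10.94 = -0.2748; ½·erfc(-0.2748) = 0.6512.
C = 6.74 × 0.6512 = 4.39 mg/L.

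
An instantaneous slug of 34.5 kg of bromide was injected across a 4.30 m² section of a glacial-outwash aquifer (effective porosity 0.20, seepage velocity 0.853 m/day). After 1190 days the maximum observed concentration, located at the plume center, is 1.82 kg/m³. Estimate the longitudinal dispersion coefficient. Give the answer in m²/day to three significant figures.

0.0325 m²/day

At the plume center C_max = M/(n_e·A·√(4πDt)), so D = M²/(4πt·(n_e·A·C_max)²).
n_e·A·C_max = 0.20 × 4.30 × 1.82 = 1.565 kg/m.
D = 34.5²/(4π × 1190 × 1.565²) = 0.0325 m²/day.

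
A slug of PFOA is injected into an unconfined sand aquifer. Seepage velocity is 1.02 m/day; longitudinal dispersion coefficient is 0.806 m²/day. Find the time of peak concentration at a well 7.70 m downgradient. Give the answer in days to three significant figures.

For the 1D instantaneous-source solution, setting ∂C/∂t = 0 at fixed x gives v²t² + 2Dt − x² = 0, so t = (√(D² + v²x²) − D)/v².
√(D² + v²x²) = √(0.806² + 1.02² × 7.70²) = 7.895; v² = 1.0404.
t = (7.895 − 0.806)/1.0404 = 6.81 days (vs. the pure-advection estimate x/v = 7.55 d).

6.81 days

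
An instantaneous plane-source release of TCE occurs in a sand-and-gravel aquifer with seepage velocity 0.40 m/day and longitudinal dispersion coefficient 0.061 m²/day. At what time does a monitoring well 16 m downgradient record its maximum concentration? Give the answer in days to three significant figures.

39.6 days

For the 1D instantaneous-source solution, setting ∂C/∂t = 0 at fixed x gives v²t² + 2Dt − x² = 0, so t = (√(D² + v²x²) − D)/v².
√(D² + v²x²) = √(0.061² + 0.40² × 16²) = 6.400; v² = 0.16.
t = (6.400 − 0.061)/0.16 = 39.6 days (vs. the pure-advection estimate x/v = 40.0 d).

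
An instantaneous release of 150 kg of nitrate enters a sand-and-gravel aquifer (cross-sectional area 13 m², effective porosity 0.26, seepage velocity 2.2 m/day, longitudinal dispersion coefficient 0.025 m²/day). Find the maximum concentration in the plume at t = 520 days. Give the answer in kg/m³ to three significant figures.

3.47 kg/m³

The peak of an instantaneous 1D plume sits at x = vt; there the Gaussian factor is 1 and C_max = M/(n_e·A·√(4πDt)), where n_e·A is the pore area the mass is dissolved in.
√(4πDt) = √(4π × 0.025 × 520) = 12.78 m, so C_max = 150/(0.26 × 13 × 12.78) = 3.47 kg/m³.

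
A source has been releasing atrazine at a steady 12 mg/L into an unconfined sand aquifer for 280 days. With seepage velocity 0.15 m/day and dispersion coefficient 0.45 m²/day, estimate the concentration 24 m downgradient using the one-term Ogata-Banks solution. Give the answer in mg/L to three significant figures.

10.5 mg/L

For a continuous step input, C/C₀ ≈ ½·erfc((x−vt)/(2√(Dt))).
vt = 0.15 × 280 = 42 m and 2√(Dt) = 2√(0.45 × 280) = 22.45 m.
Argument (x−vt)/(2√(Dt)) = (24 − 42)/22.45 = -0.8018; ½·erfc(-0.8018) = 0.8716.
C = 12 × 0.8716 = 10.5 mg/L.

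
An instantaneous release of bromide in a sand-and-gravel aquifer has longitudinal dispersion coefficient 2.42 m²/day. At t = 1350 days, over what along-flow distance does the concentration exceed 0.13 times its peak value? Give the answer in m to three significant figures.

The plume is Gaussian with σ = √(2Dt) = √(2 × 2.42 × 1350) = 80.83 m.
C/C_peak = exp(−Δx²/(2σ²)) = 0.13 ⇒ Δx = σ·√(−2 ln 0.13) = 80.83 × 2.020 = 163.3 m.
Width = 2Δx = 327 m.

327 m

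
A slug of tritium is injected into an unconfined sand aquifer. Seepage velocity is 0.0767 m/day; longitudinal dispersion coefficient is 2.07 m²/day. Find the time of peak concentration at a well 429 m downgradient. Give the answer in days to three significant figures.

For the 1D instantaneous-source solution, setting ∂C/∂t = 0 at fixed x gives v²t² + 2Dt − x² = 0, so t = (√(D² + v²x²) − D)/v².
√(D² + v²x²) = √(2.07² + 0.0767² × 429²) = 32.97; v² = 0.00588289.
t = (32.97 − 2.07)/0.00588289 = 5250 days (vs. the pure-advection estimate x/v = 5590 d).

5250 days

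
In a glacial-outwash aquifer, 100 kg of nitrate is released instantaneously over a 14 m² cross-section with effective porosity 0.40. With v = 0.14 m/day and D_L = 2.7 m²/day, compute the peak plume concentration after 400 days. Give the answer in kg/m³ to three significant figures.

0.153 kg/m³

The peak of an instantaneous 1D plume sits at x = vt; there the Gaussian factor is 1 and C_max = M/(n_e·A·√(4πDt)), where n_e·A is the pore area the mass is dissolved in.
√(4πDt) = √(4π × 2.7 × 400) = 116.5 m, so C_max = 100/(0.40 × 14 × 116.5) = 0.153 kg/m³.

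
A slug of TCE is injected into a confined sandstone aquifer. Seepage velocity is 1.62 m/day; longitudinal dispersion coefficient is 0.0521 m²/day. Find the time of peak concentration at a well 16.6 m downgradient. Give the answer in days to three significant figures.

10.2 days

For the 1D instantaneous-source solution, setting ∂C/∂t = 0 at fixed x gives v²t² + 2Dt − x² = 0, so t = (√(D² + v²x²) − D)/v².
√(D² + v²x²) = √(0.0521² + 1.62² × 16.6²) = 26.89; v² = 2.6244.
t = (26.89 − 0.0521)/2.6244 = 10.2 days (vs. the pure-advection estimate x/v = 10.2 d).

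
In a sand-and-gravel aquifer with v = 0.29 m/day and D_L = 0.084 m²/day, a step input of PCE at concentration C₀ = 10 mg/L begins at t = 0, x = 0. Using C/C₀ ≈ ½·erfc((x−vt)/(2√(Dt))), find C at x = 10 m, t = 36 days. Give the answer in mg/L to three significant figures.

5.71 mg/L

For a continuous step input, C/C₀ ≈ ½·erfc((x−vt)/(2√(Dt))).
vt = 0.29 × 36 = 10.44 m and 2√(Dt) = 2√(0.084 × 36) = 3.478 m.
Argument (x−vt)/(2√(Dt)) = (10 − 10.44)/3.478 = -0.1265; ½·erfc(-0.1265) = 0.5710.
C = 10 × 0.5710 = 5.71 mg/L.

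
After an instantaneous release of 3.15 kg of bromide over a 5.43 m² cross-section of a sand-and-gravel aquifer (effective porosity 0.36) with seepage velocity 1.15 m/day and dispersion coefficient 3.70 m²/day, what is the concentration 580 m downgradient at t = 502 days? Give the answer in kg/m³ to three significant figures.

For an instantaneous plane source, C(x,t) = M/(n_e·A·√(4πDt)) · exp(−(x−vt)²/(4Dt)), with n_e·A the pore (flow) area.
Plume center vt = 1.15 × 502 = 577.3 m, so the well at 580 m is 2.7 m downgradient of the peak.
√(4πDt) = 152.8 m, giving peak height M/(n_e·A·√(4πDt)) = 3.15/(0.36 × 5.43 × 152.8) = 0.01055 kg/m³.
(x−vt)²/(4Dt) = (2.7)²/(4 × 3.70 × 502) = 0.0009812; exp(−0.0009812) = 0.9990.
C = 0.01055 × 0.9990 = 0.0105 kg/m³.

0.0105 kg/m³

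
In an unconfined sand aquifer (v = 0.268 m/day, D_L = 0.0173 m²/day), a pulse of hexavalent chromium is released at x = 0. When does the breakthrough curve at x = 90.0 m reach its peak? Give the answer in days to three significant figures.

336 days

For the 1D instantaneous-source solution, setting ∂C/∂t = 0 at fixed x gives v²t² + 2Dt − x² = 0, so t = (√(D² + v²x²) − D)/v².
√(D² + v²x²) = √(0.0173² + 0.268² × 90.0²) = 24.12; v² = 0.071824.
t = (24.12 − 0.0173)/0.071824 = 336 days (vs. the pure-advection estimate x/v = 336 d).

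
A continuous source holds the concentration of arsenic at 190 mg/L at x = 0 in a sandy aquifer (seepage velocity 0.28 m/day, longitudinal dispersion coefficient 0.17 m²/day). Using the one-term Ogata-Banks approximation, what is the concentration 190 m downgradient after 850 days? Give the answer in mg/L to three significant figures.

For a continuous step input, C/C₀ ≈ ½·erfc((x−vt)/(2√(Dt))).
vt = 0.28 × 850 = 238 m and 2√(Dt) = 2√(0.17 × 850) = 24.04 m.
Argument (x−vt)/(2√(Dt)) = (190 − 238)/24.04 = -1.997; ½·erfc(-1.997) = 0.9976.
C = 190 × 0.9976 = 190 mg/L.

190 mg/L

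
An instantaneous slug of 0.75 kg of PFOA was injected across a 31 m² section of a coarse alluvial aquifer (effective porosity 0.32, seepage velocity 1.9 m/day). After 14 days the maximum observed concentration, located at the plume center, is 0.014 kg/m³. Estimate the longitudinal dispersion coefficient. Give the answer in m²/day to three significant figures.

At the plume center C_max = M/(n_e·A·√(4πDt)), so D = M²/(4πt·(n_e·A·C_max)²).
n_e·A·C_max = 0.32 × 31 × 0.014 = 0.1389 kg/m.
D = 0.75²/(4π × 14 × 0.1389²) = 0.166 m²/day.

0.166 m²/day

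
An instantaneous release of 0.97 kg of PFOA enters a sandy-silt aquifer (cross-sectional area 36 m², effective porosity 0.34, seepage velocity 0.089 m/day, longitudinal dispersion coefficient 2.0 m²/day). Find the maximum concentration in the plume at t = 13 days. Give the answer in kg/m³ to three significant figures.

The peak of an instantaneous 1D plume sits at x = vt; there the Gaussian factor is 1 and C_max = M/(n_e·A·√(4πDt)), where n_e·A is the pore area the mass is dissolved in.
√(4πDt) = √(4π × 2.0 × 13) = 18.08 m, so C_max = 0.97/(0.34 × 36 × 18.08) = 0.00438 kg/m³.

0.00438 kg/m³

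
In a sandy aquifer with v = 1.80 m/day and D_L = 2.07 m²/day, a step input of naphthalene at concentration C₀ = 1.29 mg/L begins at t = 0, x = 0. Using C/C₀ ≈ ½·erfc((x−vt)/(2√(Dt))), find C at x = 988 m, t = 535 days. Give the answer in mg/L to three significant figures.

For a continuous step input, C/C₀ ≈ ½·erfc((x−vt)/(2√(Dt))).
vt = 1.80 × 535 = 963 m and 2√(Dt) = 2√(2.07 × 535) = 66.56 m.
Argument (x−vt)/(2√(Dt)) = (988 − 963)/66.56 = 0.3756; ½·erfc(0.3756) = 0.2976.
C = 1.29 × 0.2976 = 0.384 mg/L.

0.384 mg/L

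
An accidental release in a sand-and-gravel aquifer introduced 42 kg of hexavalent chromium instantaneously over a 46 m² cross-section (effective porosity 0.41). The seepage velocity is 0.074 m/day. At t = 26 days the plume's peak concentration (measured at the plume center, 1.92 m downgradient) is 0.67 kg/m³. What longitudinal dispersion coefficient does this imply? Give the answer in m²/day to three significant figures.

0.0338 m²/day

At the plume center C_max = M/(n_e·A·√(4πDt)), so D = M²/(4πt·(n_e·A·C_max)²).
n_e·A·C_max = 0.41 × 46 × 0.67 = 12.64 kg/m.
D = 42²/(4π × 26 × 12.64²) = 0.0338 m²/day.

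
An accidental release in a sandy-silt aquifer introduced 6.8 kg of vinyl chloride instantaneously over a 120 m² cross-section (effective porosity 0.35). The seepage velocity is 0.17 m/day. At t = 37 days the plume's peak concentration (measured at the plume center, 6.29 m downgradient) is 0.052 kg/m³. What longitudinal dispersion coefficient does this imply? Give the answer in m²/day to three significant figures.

0.0208 m²/day

At the plume center C_max = M/(n_e·A·√(4πDt)), so D = M²/(4πt·(n_e·A·C_max)²).
n_e·A·C_max = 0.35 × 120 × 0.052 = 2.184 kg/m.
D = 6.8²/(4π × 37 × 2.184²) = 0.0208 m²/day.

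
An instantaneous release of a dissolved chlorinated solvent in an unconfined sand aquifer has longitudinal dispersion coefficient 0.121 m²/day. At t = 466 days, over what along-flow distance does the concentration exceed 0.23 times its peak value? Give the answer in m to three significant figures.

The plume is Gaussian with σ = √(2Dt) = √(2 × 0.121 × 466) = 10.62 m.
C/C_peak = exp(−Δx²/(2σ²)) = 0.23 ⇒ Δx = σ·√(−2 ln 0.23) = 10.62 × 1.714 = 18.20 m.
Width = 2Δx = 36.4 m.

36.4 m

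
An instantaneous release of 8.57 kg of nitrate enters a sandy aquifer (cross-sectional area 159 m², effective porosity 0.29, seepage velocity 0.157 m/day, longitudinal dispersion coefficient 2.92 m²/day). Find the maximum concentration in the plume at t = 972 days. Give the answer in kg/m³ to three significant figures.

The peak of an instantaneous 1D plume sits at x = vt; there the Gaussian factor is 1 and C_max = M/(n_e·A·√(4πDt)), where n_e·A is the pore area the mass is dissolved in.
√(4πDt) = √(4π × 2.92 × 972) = 188.9 m, so C_max = 8.57/(0.29 × 159 × 188.9) = 0.000984 kg/m³.

0.000984 kg/m³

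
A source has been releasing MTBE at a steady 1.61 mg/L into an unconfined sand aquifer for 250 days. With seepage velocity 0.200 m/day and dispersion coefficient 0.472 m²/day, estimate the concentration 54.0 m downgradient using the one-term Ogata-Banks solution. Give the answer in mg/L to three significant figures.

For a continuous step input, C/C₀ ≈ ½·erfc((x−vt)/(2√(Dt))).
vt = 0.200 × 250 = 50 m and 2√(Dt) = 2√(0.472 × 250) = 21.73 m.
Argument (x−vt)/(2√(Dt)) = (54.0 − 50)/21.73 = 0.1841; ½·erfc(0.1841) = 0.3973.
C = 1.61 × 0.3973 = 0.640 mg/L.

0.640 mg/L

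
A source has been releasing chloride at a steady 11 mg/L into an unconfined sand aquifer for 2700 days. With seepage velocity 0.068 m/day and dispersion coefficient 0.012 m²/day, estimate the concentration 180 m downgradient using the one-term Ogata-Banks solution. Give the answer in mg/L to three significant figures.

7.40 mg/L

For a continuous step input, C/C₀ ≈ ½·erfc((x−vt)/(2√(Dt))).
vt = 0.068 × 2700 = 183.6 m and 2√(Dt) = 2√(0.012 × 2700) = 11.38 m.
Argument (x−vt)/(2√(Dt)) = (180 − 183.6)/11.38 = -0.3163; ½·erfc(-0.3163) = 0.6727.
C = 11 × 0.6727 = 7.40 mg/L.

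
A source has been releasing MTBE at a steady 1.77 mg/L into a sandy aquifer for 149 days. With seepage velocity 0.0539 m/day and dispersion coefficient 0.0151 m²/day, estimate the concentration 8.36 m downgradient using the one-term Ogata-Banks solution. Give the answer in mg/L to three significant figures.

For a continuous step input, C/C₀ ≈ ½·erfc((x−vt)/(2√(Dt))).
vt = 0.0539 × 149 = 8.0311 m and 2√(Dt) = 2√(0.0151 × 149) = 3.000 m.
Argument (x−vt)/(2√(Dt)) = (8.36 − 8.0311)/3.000 = 0.1096; ½·erfc(0.1096) = 0.4384.
C = 1.77 × 0.4384 = 0.776 mg/L.

0.776 mg/L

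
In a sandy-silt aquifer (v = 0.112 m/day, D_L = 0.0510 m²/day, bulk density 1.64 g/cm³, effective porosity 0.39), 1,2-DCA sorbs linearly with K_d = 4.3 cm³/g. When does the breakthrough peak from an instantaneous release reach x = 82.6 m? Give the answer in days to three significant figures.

14000 days

Retardation factor R = 1 + ρ_b·K_d/n = 1 + 1.64 × 4.3/0.39 = 19.08.
Sorption retards both mechanisms: v_R = v/R = 0.005870 m/day, D_R = D/R = 0.002673 m²/day.
Peak time from v_R²t² + 2D_R t − x² = 0: t = (√(D_R² + v_R²x²) − D_R)/v_R².
√(D_R² + v_R²x²) = √(0.002673² + 0.005870² × 82.6²) = 0.4849; v_R² = 3.446e-05.
t = (0.4849 − 0.002673)/3.446e-05 = 14000 days.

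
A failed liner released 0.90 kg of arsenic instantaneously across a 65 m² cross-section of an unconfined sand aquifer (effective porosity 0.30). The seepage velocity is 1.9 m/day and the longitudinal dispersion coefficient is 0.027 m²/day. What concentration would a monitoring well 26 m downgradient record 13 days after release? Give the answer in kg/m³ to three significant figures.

For an instantaneous plane source, C(x,t) = M/(n_e·A·√(4πDt)) · exp(−(x−vt)²/(4Dt)), with n_e·A the pore (flow) area.
Plume center vt = 1.9 × 13 = 24.7 m, so the well at 26 m is 1.3 m downgradient of the peak.
√(4πDt) = 2.100 m, giving peak height M/(n_e·A·√(4πDt)) = 0.90/(0.30 × 65 × 2.100) = 0.02198 kg/m³.
(x−vt)²/(4Dt) = (1.3)²/(4 × 0.027 × 13) = 1.204; exp(−1.204) = 0.3000.
C = 0.02198 × 0.3000 = 0.00659 kg/m³.

0.00659 kg/m³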